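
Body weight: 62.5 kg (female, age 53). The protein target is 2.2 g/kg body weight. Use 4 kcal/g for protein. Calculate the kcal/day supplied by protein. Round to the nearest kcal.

Protein = 2.2 g/kg × 62.5 kg = 137.5 g/day.
Protein energy = 137.5 g × 4 kcal/g = 550 kcal/day.

550 kcal/day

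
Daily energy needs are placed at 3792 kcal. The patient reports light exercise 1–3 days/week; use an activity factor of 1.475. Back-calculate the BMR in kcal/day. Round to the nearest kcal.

2571 kcal/day

BMR = TEE ÷ activity factor = 3792 ÷ 1.475 = 2570.8475 kcal/day.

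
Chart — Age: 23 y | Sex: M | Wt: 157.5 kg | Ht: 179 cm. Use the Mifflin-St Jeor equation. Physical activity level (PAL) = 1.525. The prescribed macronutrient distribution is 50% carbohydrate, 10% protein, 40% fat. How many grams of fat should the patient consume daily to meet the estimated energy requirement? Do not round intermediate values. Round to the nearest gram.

175 g/day

Mifflin-St Jeor (male): BMR = 10(157.5) + 6.25(179) − 5(23) + 5 = 1575 + 1118.75 − 115 + 5 = 2583.75 kcal/day.
TEE = 2583.75 × 1.525 = 3940.2188 kcal/day.
Fat energy = 40% × 3940.2188 = 1576.0875 kcal.
Fat = 1576.0875 ÷ 9 kcal/g = 175.1208 g.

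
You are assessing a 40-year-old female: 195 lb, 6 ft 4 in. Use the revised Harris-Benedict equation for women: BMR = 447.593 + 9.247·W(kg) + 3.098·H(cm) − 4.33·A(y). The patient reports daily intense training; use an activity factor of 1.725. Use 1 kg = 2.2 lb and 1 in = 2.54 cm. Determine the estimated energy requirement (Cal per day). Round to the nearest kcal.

Convert to metric: weight = 195 ÷ 2.2 = 88.6364 kg; height = (6×12 + 4) × 2.54 = 76 × 2.54 = 193.04 cm.
Harris-Benedict: BMR = 447.593 + 9.247(88.6364) + 3.098(193.04) − 4.33(40) = 1692.0514 kcal/day.
TEE = BMR × activity factor = 1692.0514 × 1.725 = 2918.7886 kcal/day.

2919 Cal per day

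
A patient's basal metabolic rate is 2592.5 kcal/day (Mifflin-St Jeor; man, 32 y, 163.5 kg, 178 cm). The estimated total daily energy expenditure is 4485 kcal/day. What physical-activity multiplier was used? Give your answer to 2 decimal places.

1.73

Activity factor = TEE ÷ BMR = 4485 ÷ 2592.5 = 1.73.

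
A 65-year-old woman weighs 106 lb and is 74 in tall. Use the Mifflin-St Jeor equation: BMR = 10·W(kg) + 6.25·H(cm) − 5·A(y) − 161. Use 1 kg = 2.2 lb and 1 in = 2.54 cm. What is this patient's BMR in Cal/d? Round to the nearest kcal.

Convert to metric: weight = 106 ÷ 2.2 = 48.1818 kg; height = 74 × 2.54 = 187.96 cm.
Mifflin-St Jeor (female): BMR = 10(48.1818) + 6.25(187.96) − 5(65) − 161 = 481.8182 + 1174.75 − 325 − 161 = 1170.5682 kcal/day.

1171 Cal/d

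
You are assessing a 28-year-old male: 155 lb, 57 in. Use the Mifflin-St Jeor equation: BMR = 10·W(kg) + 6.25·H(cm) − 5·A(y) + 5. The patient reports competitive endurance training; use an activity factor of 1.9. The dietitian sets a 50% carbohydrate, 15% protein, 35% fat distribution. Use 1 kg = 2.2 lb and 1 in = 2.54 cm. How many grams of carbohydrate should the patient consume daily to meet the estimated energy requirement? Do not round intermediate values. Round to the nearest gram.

350 g/day

Convert to metric: weight = 155 ÷ 2.2 = 70.4545 kg; height = 57 × 2.54 = 144.78 cm.
Mifflin-St Jeor (male): BMR = 10(70.4545) + 6.25(144.78) − 5(28) + 5 = 704.5455 + 904.875 − 140 + 5 = 1474.4205 kcal/day.
TEE = 1474.4205 × 1.9 = 2801.3989 kcal/day.
Carbohydrate energy = 50% × 2801.3989 = 1400.6994 kcal.
Carbohydrate = 1400.6994 ÷ 4 kcal/g = 350.1749 g.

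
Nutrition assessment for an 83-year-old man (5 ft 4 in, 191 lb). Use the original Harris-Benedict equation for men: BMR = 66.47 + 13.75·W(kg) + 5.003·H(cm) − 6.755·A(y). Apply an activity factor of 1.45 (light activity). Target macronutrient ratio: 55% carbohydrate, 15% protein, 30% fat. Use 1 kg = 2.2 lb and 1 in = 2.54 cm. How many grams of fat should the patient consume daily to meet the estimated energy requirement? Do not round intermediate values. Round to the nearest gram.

Convert to metric: weight = 191 ÷ 2.2 = 86.8182 kg; height = (5×12 + 4) × 2.54 = 64 × 2.54 = 162.56 cm.
Harris-Benedict: BMR = 66.47 + 13.75(86.8182) + 5.003(162.56) − 6.755(83) = 1512.8427 kcal/day.
TEE = 1512.8427 × 1.45 = 2193.6219 kcal/day.
Fat energy = 30% × 2193.6219 = 658.0866 kcal.
Fat = 658.0866 ÷ 9 kcal/g = 73.1207 g.

73 g/day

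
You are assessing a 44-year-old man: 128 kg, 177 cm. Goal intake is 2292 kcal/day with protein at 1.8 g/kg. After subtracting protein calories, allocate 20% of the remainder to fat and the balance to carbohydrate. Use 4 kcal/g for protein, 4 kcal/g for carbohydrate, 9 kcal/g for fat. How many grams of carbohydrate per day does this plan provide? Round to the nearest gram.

Protein = 1.8 × 128 = 230.4 g → 230.4 × 4 = 921.6 kcal.
Non-protein calories = 2292 − 921.6 = 1370.4 kcal.
Fat: 20% × 1370.4 = 274.08 kcal; carbohydrate: 1096.32 kcal.
Carbohydrate: 1096.32 kcal ÷ 4 kcal/g = 274.08 g.

274 g/day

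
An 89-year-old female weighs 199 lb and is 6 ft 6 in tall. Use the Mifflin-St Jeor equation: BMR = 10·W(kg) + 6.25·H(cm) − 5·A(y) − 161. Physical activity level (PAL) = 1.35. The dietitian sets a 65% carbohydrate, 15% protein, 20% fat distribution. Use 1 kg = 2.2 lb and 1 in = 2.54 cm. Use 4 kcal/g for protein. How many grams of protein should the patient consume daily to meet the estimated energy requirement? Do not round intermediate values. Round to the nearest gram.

Convert to metric: weight = 199 ÷ 2.2 = 90.4545 kg; height = (6×12 + 6) × 2.54 = 78 × 2.54 = 198.12 cm.
Mifflin-St Jeor (female): BMR = 10(90.4545) + 6.25(198.12) − 5(89) − 161 = 904.5455 + 1238.25 − 445 − 161 = 1536.7955 kcal/day.
TEE = 1536.7955 × 1.35 = 2074.6739 kcal/day.
Protein energy = 15% × 2074.6739 = 311.2011 kcal.
Protein = 311.2011 ÷ 4 kcal/g = 77.8003 g.

78 g/day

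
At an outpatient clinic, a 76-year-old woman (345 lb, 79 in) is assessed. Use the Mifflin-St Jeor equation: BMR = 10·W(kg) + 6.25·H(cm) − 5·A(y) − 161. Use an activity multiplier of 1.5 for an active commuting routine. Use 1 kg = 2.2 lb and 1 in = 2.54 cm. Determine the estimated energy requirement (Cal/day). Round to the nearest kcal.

3422 Cal/day

Convert to metric: weight = 345 ÷ 2.2 = 156.8182 kg; height = 79 × 2.54 = 200.66 cm.
Mifflin-St Jeor (female): BMR = 10(156.8182) + 6.25(200.66) − 5(76) − 161 = 1568.1818 + 1254.125 − 380 − 161 = 2281.3068 kcal/day.
TEE = BMR × activity factor = 2281.3068 × 1.5 = 3421.9602 kcal/day.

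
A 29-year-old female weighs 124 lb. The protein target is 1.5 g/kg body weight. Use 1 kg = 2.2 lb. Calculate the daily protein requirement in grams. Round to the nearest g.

Weight in kg = 124 ÷ 2.2 = 56.3636 kg.
Protein = 1.5 g/kg × 56.3636 kg = 84.5455 g/day.

85 g/day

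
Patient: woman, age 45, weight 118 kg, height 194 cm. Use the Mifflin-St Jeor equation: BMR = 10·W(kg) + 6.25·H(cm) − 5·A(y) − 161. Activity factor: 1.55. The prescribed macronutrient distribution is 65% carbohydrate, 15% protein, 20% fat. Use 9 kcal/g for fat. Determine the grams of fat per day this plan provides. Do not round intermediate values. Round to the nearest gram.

69 g/day

Mifflin-St Jeor (female): BMR = 10(118) + 6.25(194) − 5(45) − 161 = 1180 + 1212.5 − 225 − 161 = 2006.5 kcal/day.
TEE = 2006.5 × 1.55 = 3110.075 kcal/day.
Fat energy = 20% × 3110.075 = 622.015 kcal.
Fat = 622.015 ÷ 9 kcal/g = 69.1128 g.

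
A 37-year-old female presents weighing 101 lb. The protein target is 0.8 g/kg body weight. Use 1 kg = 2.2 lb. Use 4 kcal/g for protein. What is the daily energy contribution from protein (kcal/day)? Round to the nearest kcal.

147 kcal/day

Weight in kg = 101 ÷ 2.2 = 45.9091 kg.
Protein = 0.8 g/kg × 45.9091 kg = 36.7273 g/day.
Protein energy = 36.7273 g × 4 kcal/g = 146.9091 kcal/day.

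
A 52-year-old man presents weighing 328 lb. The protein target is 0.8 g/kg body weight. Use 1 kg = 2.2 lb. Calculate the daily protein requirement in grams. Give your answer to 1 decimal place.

119.3 g/day

Weight in kg = 328 ÷ 2.2 = 149.0909 kg.
Protein = 0.8 g/kg × 149.0909 kg = 119.2727 g/day.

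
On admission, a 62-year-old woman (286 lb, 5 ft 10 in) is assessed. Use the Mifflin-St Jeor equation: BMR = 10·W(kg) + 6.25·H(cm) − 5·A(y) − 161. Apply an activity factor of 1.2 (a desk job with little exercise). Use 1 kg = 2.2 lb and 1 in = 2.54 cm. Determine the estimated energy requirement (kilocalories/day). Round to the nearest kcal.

Convert to metric: weight = 286 ÷ 2.2 = 130 kg; height = (5×12 + 10) × 2.54 = 70 × 2.54 = 177.8 cm.
Mifflin-St Jeor (female): BMR = 10(130) + 6.25(177.8) − 5(62) − 161 = 1300 + 1111.25 − 310 − 161 = 1940.25 kcal/day.
TEE = BMR × activity factor = 1940.25 × 1.2 = 2328.3 kcal/day.

2328 kilocalories/day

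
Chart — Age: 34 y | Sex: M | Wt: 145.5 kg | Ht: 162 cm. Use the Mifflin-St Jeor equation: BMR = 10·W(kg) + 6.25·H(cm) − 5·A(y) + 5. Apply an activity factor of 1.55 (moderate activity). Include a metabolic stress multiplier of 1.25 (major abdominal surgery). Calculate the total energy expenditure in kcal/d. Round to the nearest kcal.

Mifflin-St Jeor (male): BMR = 10(145.5) + 6.25(162) − 5(34) + 5 = 1455 + 1012.5 − 170 + 5 = 2302.5 kcal/day.
TEE = BMR × activity factor = 2302.5 × 1.55 = 3568.875 kcal/day.
Apply stress factor: 3568.875 × 1.25 = 4461.0938 kcal/day.

4461 kcal/d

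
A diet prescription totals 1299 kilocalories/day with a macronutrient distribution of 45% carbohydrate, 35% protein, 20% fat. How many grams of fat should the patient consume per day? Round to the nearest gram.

29 g/day

Fat energy = 20% × 1299 = 259.8 kcal.
At 9 kcal/g: 259.8 ÷ 9 = 28.8667 g.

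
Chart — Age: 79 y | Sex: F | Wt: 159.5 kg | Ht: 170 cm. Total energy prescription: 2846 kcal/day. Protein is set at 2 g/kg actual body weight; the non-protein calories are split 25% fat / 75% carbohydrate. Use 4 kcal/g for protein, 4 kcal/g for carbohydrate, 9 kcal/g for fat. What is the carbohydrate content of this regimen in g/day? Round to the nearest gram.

294 g/day

Protein = 2 × 159.5 = 319 g → 319 × 4 = 1276 kcal.
Non-protein calories = 2846 − 1276 = 1570 kcal.
Fat: 25% × 1570 = 392.5 kcal; carbohydrate: 1177.5 kcal.
Carbohydrate: 1177.5 kcal ÷ 4 kcal/g = 294.375 g.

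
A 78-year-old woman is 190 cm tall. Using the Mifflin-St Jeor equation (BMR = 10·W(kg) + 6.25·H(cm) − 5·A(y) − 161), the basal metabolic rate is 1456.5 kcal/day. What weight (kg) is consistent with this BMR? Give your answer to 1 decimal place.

1456.5 = 10·W + 6.25(190) − 5(78) − 161
10·W = 1456.5 − 636.5 = 820, so W = 82 kg.

82.0 kg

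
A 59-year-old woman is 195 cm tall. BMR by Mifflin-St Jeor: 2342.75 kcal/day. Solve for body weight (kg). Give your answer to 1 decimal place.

158.0 kg

2342.75 = 10·W + 6.25(195) − 5(59) − 161
10·W = 2342.75 − 762.75 = 1580, so W = 158 kg.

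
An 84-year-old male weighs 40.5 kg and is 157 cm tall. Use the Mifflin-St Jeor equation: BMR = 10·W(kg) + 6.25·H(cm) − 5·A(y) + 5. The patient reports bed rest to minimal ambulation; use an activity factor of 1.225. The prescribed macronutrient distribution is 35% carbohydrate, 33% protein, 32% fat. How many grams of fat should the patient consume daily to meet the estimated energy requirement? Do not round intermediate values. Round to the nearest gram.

42 g/day

Mifflin-St Jeor (male): BMR = 10(40.5) + 6.25(157) − 5(84) + 5 = 405 + 981.25 − 420 + 5 = 971.25 kcal/day.
TEE = 971.25 × 1.225 = 1189.7813 kcal/day.
Fat energy = 32% × 1189.7813 = 380.73 kcal.
Fat = 380.73 ÷ 9 kcal/g = 42.3033 g.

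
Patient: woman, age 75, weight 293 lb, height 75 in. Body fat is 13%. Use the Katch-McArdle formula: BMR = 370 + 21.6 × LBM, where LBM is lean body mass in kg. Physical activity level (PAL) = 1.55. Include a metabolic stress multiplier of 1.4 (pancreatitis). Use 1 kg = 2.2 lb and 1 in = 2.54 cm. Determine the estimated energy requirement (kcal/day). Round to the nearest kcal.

6234 kcal/day

Convert to metric: weight = 293 ÷ 2.2 = 133.1818 kg; height = 75 × 2.54 = 190.5 cm.
LBM = 133.1818 × (1 − 0.13) = 115.8682 kg. Katch-McArdle: BMR = 370 + 21.6 × 115.8682 = 2872.7527 kcal/day.
TEE = BMR × activity factor = 2872.7527 × 1.55 = 4452.7667 kcal/day.
Apply stress factor: 4452.7667 × 1.4 = 6233.8734 kcal/day.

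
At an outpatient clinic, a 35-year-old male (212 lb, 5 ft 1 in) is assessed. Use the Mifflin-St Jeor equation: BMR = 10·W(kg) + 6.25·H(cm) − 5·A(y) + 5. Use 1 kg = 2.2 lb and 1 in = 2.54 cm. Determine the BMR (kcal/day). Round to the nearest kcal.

1762 kcal/day

Convert to metric: weight = 212 ÷ 2.2 = 96.3636 kg; height = (5×12 + 1) × 2.54 = 61 × 2.54 = 154.94 cm.
Mifflin-St Jeor (male): BMR = 10(96.3636) + 6.25(154.94) − 5(35) + 5 = 963.6364 + 968.375 − 175 + 5 = 1762.0114 kcal/day.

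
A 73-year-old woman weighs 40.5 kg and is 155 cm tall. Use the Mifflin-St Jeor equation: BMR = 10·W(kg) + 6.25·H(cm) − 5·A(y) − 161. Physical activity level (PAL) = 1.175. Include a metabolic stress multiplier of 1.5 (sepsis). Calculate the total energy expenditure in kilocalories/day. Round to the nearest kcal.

1494 kilocalories/day

Mifflin-St Jeor (female): BMR = 10(40.5) + 6.25(155) − 5(73) − 161 = 405 + 968.75 − 365 − 161 = 847.75 kcal/day.
TEE = BMR × activity factor = 847.75 × 1.175 = 996.1063 kcal/day.
Apply stress factor: 996.1063 × 1.5 = 1494.1594 kcal/day.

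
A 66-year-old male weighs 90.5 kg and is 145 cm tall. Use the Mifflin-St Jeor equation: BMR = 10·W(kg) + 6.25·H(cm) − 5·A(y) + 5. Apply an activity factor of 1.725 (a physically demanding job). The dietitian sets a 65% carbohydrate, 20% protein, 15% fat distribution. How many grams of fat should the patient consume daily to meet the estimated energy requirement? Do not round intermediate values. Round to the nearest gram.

Mifflin-St Jeor (male): BMR = 10(90.5) + 6.25(145) − 5(66) + 5 = 905 + 906.25 − 330 + 5 = 1486.25 kcal/day.
TEE = 1486.25 × 1.725 = 2563.7813 kcal/day.
Fat energy = 15% × 2563.7813 = 384.5672 kcal.
Fat = 384.5672 ÷ 9 kcal/g = 42.7297 g.

43 g/day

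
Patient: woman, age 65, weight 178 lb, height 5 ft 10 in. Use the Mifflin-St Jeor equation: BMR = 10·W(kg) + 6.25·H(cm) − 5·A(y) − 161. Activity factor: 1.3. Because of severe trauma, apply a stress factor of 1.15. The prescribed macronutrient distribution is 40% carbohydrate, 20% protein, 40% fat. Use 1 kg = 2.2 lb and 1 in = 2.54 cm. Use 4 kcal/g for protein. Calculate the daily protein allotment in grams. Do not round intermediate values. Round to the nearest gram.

107 g/day

Convert to metric: weight = 178 ÷ 2.2 = 80.9091 kg; height = (5×12 + 10) × 2.54 = 70 × 2.54 = 177.8 cm.
Mifflin-St Jeor (female): BMR = 10(80.9091) + 6.25(177.8) − 5(65) − 161 = 809.0909 + 1111.25 − 325 − 161 = 1434.3409 kcal/day.
TEE = 1434.3409 × 1.3 = 1864.6432 kcal/day.
With stress factor 1.15: 1864.6432 × 1.15 = 2144.3397 kcal/day.
Protein energy = 20% × 2144.3397 = 428.8679 kcal.
Protein = 428.8679 ÷ 4 kcal/g = 107.217 g.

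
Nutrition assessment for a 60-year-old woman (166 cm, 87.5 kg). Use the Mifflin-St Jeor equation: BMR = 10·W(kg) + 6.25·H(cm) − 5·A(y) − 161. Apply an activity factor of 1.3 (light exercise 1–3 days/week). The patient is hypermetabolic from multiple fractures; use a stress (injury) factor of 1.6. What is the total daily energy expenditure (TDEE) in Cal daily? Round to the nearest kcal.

3019 Cal daily

Mifflin-St Jeor (female): BMR = 10(87.5) + 6.25(166) − 5(60) − 161 = 875 + 1037.5 − 300 − 161 = 1451.5 kcal/day.
TEE = BMR × activity factor = 1451.5 × 1.3 = 1886.95 kcal/day.
Apply stress factor: 1886.95 × 1.6 = 3019.12 kcal/day.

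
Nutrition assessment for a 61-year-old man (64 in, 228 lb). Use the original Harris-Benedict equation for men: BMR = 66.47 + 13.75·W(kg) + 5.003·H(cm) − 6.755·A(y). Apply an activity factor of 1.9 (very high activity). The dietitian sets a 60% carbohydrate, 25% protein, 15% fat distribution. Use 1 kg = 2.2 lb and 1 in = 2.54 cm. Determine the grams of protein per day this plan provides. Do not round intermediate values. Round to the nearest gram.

Convert to metric: weight = 228 ÷ 2.2 = 103.6364 kg; height = 64 × 2.54 = 162.56 cm.
Harris-Benedict: BMR = 66.47 + 13.75(103.6364) + 5.003(162.56) − 6.755(61) = 1892.7027 kcal/day.
TEE = 1892.7027 × 1.9 = 3596.1351 kcal/day.
Protein energy = 25% × 3596.1351 = 899.0338 kcal.
Protein = 899.0338 ÷ 4 kcal/g = 224.7584 g.

225 g/day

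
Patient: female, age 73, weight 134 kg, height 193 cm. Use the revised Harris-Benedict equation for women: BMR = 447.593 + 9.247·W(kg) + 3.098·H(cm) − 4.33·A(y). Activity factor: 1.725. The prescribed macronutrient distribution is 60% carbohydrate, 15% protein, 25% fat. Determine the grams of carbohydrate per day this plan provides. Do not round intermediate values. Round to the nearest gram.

Harris-Benedict: BMR = 447.593 + 9.247(134) + 3.098(193) − 4.33(73) = 1968.515 kcal/day.
TEE = 1968.515 × 1.725 = 3395.6884 kcal/day.
Carbohydrate energy = 60% × 3395.6884 = 2037.413 kcal.
Carbohydrate = 2037.413 ÷ 4 kcal/g = 509.3533 g.

509 g/day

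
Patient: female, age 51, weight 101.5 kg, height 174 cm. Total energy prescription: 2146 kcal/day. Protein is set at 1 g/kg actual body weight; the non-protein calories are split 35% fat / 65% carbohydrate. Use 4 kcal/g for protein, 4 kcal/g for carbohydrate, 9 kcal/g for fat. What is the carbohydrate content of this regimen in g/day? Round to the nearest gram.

Protein = 1 × 101.5 = 101.5 g → 101.5 × 4 = 406 kcal.
Non-protein calories = 2146 − 406 = 1740 kcal.
Fat: 35% × 1740 = 609 kcal; carbohydrate: 1131 kcal.
Carbohydrate: 1131 kcal ÷ 4 kcal/g = 282.75 g.

283 g/day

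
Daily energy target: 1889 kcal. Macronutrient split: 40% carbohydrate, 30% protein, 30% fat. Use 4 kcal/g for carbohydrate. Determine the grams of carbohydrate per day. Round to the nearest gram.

Carbohydrate energy = 40% × 1889 = 755.6 kcal.
At 4 kcal/g: 755.6 ÷ 4 = 188.9 g.

189 g/day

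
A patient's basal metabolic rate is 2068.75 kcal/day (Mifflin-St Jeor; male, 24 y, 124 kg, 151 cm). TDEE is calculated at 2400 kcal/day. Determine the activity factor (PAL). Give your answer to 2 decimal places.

1.16

Activity factor = TEE ÷ BMR = 2400 ÷ 2068.75 = 1.16.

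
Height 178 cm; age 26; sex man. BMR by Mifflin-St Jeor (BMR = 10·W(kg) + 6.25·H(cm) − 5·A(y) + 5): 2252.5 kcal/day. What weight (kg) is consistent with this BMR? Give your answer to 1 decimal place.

2252.5 = 10·W + 6.25(178) − 5(26) + 5
10·W = 2252.5 − 987.5 = 1265, so W = 126.5 kg.

126.5 kg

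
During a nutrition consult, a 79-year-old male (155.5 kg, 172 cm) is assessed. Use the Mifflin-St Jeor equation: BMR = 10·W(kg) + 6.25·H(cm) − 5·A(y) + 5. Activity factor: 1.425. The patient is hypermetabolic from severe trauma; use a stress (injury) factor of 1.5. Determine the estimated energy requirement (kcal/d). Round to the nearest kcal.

Mifflin-St Jeor (male): BMR = 10(155.5) + 6.25(172) − 5(79) + 5 = 1555 + 1075 − 395 + 5 = 2240 kcal/day.
TEE = BMR × activity factor = 2240 × 1.425 = 3192 kcal/day.
Apply stress factor: 3192 × 1.5 = 4788 kcal/day.

4788 kcal/d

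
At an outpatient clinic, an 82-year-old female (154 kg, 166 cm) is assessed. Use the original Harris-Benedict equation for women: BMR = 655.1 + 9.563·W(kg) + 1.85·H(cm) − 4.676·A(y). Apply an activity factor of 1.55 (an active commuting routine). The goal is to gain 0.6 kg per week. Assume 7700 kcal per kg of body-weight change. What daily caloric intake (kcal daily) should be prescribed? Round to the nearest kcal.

Harris-Benedict: BMR = 655.1 + 9.563(154) + 1.85(166) − 4.676(82) = 2051.47 kcal/day.
TEE = 2051.47 × 1.55 = 3179.7785 kcal/day.
Required daily surplus = 0.6 × 7700 ÷ 7 = 660 kcal/day.
Target intake = 3179.7785 + 660 = 3839.7785 kcal/day.

3840 kcal daily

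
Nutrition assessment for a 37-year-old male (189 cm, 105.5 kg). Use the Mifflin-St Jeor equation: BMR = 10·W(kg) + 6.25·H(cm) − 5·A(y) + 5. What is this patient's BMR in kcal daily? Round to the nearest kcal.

Mifflin-St Jeor (male): BMR = 10(105.5) + 6.25(189) − 5(37) + 5 = 1055 + 1181.25 − 185 + 5 = 2056.25 kcal/day.

2056 kcal daily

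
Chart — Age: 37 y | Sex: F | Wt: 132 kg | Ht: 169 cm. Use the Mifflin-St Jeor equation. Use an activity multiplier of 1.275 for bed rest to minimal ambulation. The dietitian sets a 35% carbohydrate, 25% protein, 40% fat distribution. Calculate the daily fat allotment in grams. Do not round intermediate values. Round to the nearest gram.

Mifflin-St Jeor (female): BMR = 10(132) + 6.25(169) − 5(37) − 161 = 1320 + 1056.25 − 185 − 161 = 2030.25 kcal/day.
TEE = 2030.25 × 1.275 = 2588.5688 kcal/day.
Fat energy = 40% × 2588.5688 = 1035.4275 kcal.
Fat = 1035.4275 ÷ 9 kcal/g = 115.0475 g.

115 g/day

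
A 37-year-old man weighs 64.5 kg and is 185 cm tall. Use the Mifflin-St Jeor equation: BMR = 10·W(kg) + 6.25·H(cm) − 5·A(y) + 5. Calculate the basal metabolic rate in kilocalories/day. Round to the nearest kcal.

Mifflin-St Jeor (male): BMR = 10(64.5) + 6.25(185) − 5(37) + 5 = 645 + 1156.25 − 185 + 5 = 1621.25 kcal/day.

1621 kilocalories/day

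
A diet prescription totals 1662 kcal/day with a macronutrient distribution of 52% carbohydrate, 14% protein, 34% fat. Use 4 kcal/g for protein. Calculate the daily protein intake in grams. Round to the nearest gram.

Protein energy = 14% × 1662 = 232.68 kcal.
At 4 kcal/g: 232.68 ÷ 4 = 58.17 g.

58 g/day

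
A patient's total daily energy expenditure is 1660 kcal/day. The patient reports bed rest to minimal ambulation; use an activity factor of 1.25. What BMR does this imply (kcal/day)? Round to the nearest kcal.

1328 kcal/day

BMR = TEE ÷ activity factor = 1660 ÷ 1.25 = 1328 kcal/day.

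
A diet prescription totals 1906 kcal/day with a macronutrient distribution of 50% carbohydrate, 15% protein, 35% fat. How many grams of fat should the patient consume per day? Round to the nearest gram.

74 g/day

Fat energy = 35% × 1906 = 667.1 kcal.
At 9 kcal/g: 667.1 ÷ 9 = 74.1222 g.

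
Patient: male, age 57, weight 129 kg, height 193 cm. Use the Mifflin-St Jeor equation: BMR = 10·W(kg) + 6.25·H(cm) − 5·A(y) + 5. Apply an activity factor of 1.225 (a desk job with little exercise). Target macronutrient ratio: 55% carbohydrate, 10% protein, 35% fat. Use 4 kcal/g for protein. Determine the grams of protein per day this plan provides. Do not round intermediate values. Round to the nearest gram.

68 g/day

Mifflin-St Jeor (male): BMR = 10(129) + 6.25(193) − 5(57) + 5 = 1290 + 1206.25 − 285 + 5 = 2216.25 kcal/day.
TEE = 2216.25 × 1.225 = 2714.9063 kcal/day.
Protein energy = 10% × 2714.9063 = 271.4906 kcal.
Protein = 271.4906 ÷ 4 kcal/g = 67.8727 g.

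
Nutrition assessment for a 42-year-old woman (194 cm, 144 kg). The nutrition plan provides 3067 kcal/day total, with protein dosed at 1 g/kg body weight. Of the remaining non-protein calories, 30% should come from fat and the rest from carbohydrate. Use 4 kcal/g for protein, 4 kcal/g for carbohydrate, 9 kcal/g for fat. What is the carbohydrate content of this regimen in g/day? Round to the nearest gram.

436 g/day

Protein = 1 × 144 = 144 g → 144 × 4 = 576 kcal.
Non-protein calories = 3067 − 576 = 2491 kcal.
Fat: 30% × 2491 = 747.3 kcal; carbohydrate: 1743.7 kcal.
Carbohydrate: 1743.7 kcal ÷ 4 kcal/g = 435.925 g.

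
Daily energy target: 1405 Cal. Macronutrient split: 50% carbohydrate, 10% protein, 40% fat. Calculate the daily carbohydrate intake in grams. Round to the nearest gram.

Carbohydrate energy = 50% × 1405 = 702.5 kcal.
At 4 kcal/g: 702.5 ÷ 4 = 175.625 g.

176 g/day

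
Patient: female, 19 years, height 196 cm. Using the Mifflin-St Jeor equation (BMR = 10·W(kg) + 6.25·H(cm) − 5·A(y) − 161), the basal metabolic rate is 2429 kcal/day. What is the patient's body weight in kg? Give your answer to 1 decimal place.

146.0 kg

2429 = 10·W + 6.25(196) − 5(19) − 161
10·W = 2429 − 969 = 1460, so W = 146 kg.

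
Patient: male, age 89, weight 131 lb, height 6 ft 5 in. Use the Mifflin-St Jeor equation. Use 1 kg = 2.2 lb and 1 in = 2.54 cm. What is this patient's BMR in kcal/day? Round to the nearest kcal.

Convert to metric: weight = 131 ÷ 2.2 = 59.5455 kg; height = (6×12 + 5) × 2.54 = 77 × 2.54 = 195.58 cm.
Mifflin-St Jeor (male): BMR = 10(59.5455) + 6.25(195.58) − 5(89) + 5 = 595.4545 + 1222.375 − 445 + 5 = 1377.8295 kcal/day.

1378 kcal/day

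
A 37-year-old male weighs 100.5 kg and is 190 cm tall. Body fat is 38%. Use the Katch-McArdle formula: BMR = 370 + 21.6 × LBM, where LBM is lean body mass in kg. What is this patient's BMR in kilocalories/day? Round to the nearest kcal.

LBM = 100.5 × (1 − 0.38) = 62.31 kg. Katch-McArdle: BMR = 370 + 21.6 × 62.31 = 1715.896 kcal/day.

1716 kilocalories/day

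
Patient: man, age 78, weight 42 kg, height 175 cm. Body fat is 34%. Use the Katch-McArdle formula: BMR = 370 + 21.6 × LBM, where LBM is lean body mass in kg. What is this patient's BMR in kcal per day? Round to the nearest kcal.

969 kcal per day

LBM = 42 × (1 − 0.34) = 27.72 kg. Katch-McArdle: BMR = 370 + 21.6 × 27.72 = 968.752 kcal/day.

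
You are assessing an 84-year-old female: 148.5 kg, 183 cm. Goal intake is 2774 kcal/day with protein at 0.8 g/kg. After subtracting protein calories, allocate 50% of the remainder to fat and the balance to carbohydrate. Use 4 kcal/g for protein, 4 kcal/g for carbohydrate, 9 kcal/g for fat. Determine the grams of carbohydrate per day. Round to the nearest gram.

Protein = 0.8 × 148.5 = 118.8 g → 118.8 × 4 = 475.2 kcal.
Non-protein calories = 2774 − 475.2 = 2298.8 kcal.
Fat: 50% × 2298.8 = 1149.4 kcal; carbohydrate: 1149.4 kcal.
Carbohydrate: 1149.4 kcal ÷ 4 kcal/g = 287.35 g.

287 g/day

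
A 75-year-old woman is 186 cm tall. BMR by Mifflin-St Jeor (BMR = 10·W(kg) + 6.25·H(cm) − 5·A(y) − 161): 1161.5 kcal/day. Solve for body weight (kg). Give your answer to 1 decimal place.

53.5 kg

1161.5 = 10·W + 6.25(186) − 5(75) − 161
10·W = 1161.5 − 626.5 = 535, so W = 53.5 kg.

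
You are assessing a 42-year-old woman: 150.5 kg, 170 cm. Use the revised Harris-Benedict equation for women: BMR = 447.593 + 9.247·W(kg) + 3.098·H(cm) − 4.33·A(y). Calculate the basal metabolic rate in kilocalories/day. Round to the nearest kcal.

Harris-Benedict: BMR = 447.593 + 9.247(150.5) + 3.098(170) − 4.33(42) = 2184.0665 kcal/day.

2184 kilocalories/day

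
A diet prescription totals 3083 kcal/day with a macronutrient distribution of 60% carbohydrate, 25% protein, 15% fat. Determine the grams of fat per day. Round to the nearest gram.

51 g/day

Fat energy = 15% × 3083 = 462.45 kcal.
At 9 kcal/g: 462.45 ÷ 9 = 51.3833 g.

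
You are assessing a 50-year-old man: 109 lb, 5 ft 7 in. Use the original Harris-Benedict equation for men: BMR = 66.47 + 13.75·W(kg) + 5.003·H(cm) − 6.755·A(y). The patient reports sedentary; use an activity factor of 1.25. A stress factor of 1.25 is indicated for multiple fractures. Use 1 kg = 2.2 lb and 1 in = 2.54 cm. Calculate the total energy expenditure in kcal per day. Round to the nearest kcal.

1971 kcal per day

Convert to metric: weight = 109 ÷ 2.2 = 49.5455 kg; height = (5×12 + 7) × 2.54 = 67 × 2.54 = 170.18 cm.
Harris-Benedict: BMR = 66.47 + 13.75(49.5455) + 5.003(170.18) − 6.755(50) = 1261.3805 kcal/day.
TEE = BMR × activity factor = 1261.3805 × 1.25 = 1576.7257 kcal/day.
Apply stress factor: 1576.7257 × 1.25 = 1970.9071 kcal/day.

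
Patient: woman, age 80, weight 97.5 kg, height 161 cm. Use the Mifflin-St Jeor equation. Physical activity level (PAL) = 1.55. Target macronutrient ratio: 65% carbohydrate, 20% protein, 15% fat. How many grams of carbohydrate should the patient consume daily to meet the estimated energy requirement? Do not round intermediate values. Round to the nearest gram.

358 g/day

Mifflin-St Jeor (female): BMR = 10(97.5) + 6.25(161) − 5(80) − 161 = 975 + 1006.25 − 400 − 161 = 1420.25 kcal/day.
TEE = 1420.25 × 1.55 = 2201.3875 kcal/day.
Carbohydrate energy = 65% × 2201.3875 = 1430.9019 kcal.
Carbohydrate = 1430.9019 ÷ 4 kcal/g = 357.7255 g.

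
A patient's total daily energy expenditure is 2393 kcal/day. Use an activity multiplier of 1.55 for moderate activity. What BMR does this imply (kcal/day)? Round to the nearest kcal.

BMR = TEE ÷ activity factor = 2393 ÷ 1.55 = 1543.871 kcal/day.

1544 kcal/day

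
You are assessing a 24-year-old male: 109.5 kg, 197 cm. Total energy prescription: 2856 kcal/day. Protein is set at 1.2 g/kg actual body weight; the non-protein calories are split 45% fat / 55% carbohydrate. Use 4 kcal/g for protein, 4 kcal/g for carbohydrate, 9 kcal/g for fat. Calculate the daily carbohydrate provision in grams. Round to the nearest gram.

Protein = 1.2 × 109.5 = 131.4 g → 131.4 × 4 = 525.6 kcal.
Non-protein calories = 2856 − 525.6 = 2330.4 kcal.
Fat: 45% × 2330.4 = 1048.68 kcal; carbohydrate: 1281.72 kcal.
Carbohydrate: 1281.72 kcal ÷ 4 kcal/g = 320.43 g.

320 g/day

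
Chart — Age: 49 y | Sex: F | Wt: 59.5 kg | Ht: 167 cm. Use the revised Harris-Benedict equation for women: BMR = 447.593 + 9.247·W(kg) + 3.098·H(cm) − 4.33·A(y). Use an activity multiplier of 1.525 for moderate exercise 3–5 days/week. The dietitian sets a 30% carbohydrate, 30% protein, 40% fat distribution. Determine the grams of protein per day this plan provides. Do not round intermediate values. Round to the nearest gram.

149 g/day

Harris-Benedict: BMR = 447.593 + 9.247(59.5) + 3.098(167) − 4.33(49) = 1302.9855 kcal/day.
TEE = 1302.9855 × 1.525 = 1987.0529 kcal/day.
Protein energy = 30% × 1987.0529 = 596.1159 kcal.
Protein = 596.1159 ÷ 4 kcal/g = 149.029 g.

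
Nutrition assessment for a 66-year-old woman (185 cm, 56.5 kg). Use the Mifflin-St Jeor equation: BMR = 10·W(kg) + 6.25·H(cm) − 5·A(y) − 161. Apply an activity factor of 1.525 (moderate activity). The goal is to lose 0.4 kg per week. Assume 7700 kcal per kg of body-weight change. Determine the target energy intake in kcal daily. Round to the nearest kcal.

Mifflin-St Jeor (female): BMR = 10(56.5) + 6.25(185) − 5(66) − 161 = 565 + 1156.25 − 330 − 161 = 1230.25 kcal/day.
TEE = 1230.25 × 1.525 = 1876.1313 kcal/day.
Required daily deficit = 0.4 × 7700 ÷ 7 = 440 kcal/day.
Target intake = 1876.1313 − 440 = 1436.1313 kcal/day.

1436 kcal daily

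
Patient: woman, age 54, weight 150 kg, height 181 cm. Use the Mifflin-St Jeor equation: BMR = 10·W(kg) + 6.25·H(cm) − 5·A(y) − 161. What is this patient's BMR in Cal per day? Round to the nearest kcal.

2200 Cal per day

Mifflin-St Jeor (female): BMR = 10(150) + 6.25(181) − 5(54) − 161 = 1500 + 1131.25 − 270 − 161 = 2200.25 kcal/day.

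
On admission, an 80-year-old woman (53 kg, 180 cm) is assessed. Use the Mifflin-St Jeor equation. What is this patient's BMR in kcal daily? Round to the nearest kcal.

Mifflin-St Jeor (female): BMR = 10(53) + 6.25(180) − 5(80) − 161 = 530 + 1125 − 400 − 161 = 1094 kcal/day.

1094 kcal daily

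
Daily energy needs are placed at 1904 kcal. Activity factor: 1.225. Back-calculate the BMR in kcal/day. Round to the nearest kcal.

1554 kcal/day

BMR = TEE ÷ activity factor = 1904 ÷ 1.225 = 1554.2857 kcal/day.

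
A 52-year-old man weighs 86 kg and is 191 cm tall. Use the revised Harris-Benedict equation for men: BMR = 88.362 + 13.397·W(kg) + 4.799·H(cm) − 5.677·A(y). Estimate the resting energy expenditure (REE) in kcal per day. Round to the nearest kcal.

1862 kcal per day

Harris-Benedict: BMR = 88.362 + 13.397(86) + 4.799(191) − 5.677(52) = 1861.909 kcal/day.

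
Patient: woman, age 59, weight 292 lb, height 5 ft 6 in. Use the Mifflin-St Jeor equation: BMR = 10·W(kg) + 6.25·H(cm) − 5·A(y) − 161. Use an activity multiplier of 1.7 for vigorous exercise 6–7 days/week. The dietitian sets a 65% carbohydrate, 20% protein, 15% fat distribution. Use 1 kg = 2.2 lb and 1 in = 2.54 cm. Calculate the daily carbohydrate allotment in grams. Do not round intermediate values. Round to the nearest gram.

530 g/day

Convert to metric: weight = 292 ÷ 2.2 = 132.7273 kg; height = (5×12 + 6) × 2.54 = 66 × 2.54 = 167.64 cm.
Mifflin-St Jeor (female): BMR = 10(132.7273) + 6.25(167.64) − 5(59) − 161 = 1327.2727 + 1047.75 − 295 − 161 = 1919.0227 kcal/day.
TEE = 1919.0227 × 1.7 = 3262.3386 kcal/day.
Carbohydrate energy = 65% × 3262.3386 = 2120.5201 kcal.
Carbohydrate = 2120.5201 ÷ 4 kcal/g = 530.13 g.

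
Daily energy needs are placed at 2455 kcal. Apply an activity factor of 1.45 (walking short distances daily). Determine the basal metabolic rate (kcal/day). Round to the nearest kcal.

1693 kcal/day

BMR = TEE ÷ activity factor = 2455 ÷ 1.45 = 1693.1034 kcal/day.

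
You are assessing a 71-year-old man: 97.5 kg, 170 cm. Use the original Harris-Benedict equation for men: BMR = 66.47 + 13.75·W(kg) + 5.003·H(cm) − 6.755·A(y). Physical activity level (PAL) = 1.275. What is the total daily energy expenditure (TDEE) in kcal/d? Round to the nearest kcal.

Harris-Benedict: BMR = 66.47 + 13.75(97.5) + 5.003(170) − 6.755(71) = 1778 kcal/day.
TEE = BMR × activity factor = 1778 × 1.275 = 2266.95 kcal/day.

2267 kcal/d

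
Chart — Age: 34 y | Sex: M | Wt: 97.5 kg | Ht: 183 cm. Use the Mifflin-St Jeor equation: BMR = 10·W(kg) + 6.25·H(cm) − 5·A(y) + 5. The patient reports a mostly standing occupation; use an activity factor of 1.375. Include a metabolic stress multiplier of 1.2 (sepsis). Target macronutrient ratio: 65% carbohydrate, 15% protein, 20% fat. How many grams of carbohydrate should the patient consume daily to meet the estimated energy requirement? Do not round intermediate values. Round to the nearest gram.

Mifflin-St Jeor (male): BMR = 10(97.5) + 6.25(183) − 5(34) + 5 = 975 + 1143.75 − 170 + 5 = 1953.75 kcal/day.
TEE = 1953.75 × 1.375 = 2686.4063 kcal/day.
With stress factor 1.2: 2686.4063 × 1.2 = 3223.6875 kcal/day.
Carbohydrate energy = 65% × 3223.6875 = 2095.3969 kcal.
Carbohydrate = 2095.3969 ÷ 4 kcal/g = 523.8492 g.

524 g/day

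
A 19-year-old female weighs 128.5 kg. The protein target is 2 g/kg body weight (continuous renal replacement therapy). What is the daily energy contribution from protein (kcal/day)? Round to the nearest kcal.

Protein = 2 g/kg × 128.5 kg = 257 g/day.
Protein energy = 257 g × 4 kcal/g = 1028 kcal/day.

1028 kcal/day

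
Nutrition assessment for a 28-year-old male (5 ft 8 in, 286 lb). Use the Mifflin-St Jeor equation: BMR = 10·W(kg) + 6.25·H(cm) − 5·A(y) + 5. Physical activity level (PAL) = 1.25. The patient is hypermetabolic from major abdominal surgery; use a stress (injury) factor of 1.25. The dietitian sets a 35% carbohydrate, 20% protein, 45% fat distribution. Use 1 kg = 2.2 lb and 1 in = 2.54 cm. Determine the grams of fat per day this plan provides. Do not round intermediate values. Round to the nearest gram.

175 g/day

Convert to metric: weight = 286 ÷ 2.2 = 130 kg; height = (5×12 + 8) × 2.54 = 68 × 2.54 = 172.72 cm.
Mifflin-St Jeor (male): BMR = 10(130) + 6.25(172.72) − 5(28) + 5 = 1300 + 1079.5 − 140 + 5 = 2244.5 kcal/day.
TEE = 2244.5 × 1.25 = 2805.625 kcal/day.
With stress factor 1.25: 2805.625 × 1.25 = 3507.0313 kcal/day.
Fat energy = 45% × 3507.0313 = 1578.1641 kcal.
Fat = 1578.1641 ÷ 9 kcal/g = 175.3516 g.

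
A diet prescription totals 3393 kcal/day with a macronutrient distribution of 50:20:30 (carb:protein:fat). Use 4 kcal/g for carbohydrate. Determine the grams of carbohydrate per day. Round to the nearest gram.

424 g/day

Carbohydrate energy = 50% × 3393 = 1696.5 kcal.
At 4 kcal/g: 1696.5 ÷ 4 = 424.125 g.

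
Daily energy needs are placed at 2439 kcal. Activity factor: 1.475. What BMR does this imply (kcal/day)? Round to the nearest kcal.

1654 kcal/day

BMR = TEE ÷ activity factor = 2439 ÷ 1.475 = 1653.5593 kcal/day.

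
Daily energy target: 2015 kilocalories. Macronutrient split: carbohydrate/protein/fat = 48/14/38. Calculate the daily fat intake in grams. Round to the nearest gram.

85 g/day

Fat energy = 38% × 2015 = 765.7 kcal.
At 9 kcal/g: 765.7 ÷ 9 = 85.0778 g.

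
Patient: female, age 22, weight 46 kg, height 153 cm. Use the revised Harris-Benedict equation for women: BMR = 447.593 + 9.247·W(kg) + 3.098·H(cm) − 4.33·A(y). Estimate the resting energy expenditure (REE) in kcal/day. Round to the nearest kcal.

1252 kcal/day

Harris-Benedict: BMR = 447.593 + 9.247(46) + 3.098(153) − 4.33(22) = 1251.689 kcal/day.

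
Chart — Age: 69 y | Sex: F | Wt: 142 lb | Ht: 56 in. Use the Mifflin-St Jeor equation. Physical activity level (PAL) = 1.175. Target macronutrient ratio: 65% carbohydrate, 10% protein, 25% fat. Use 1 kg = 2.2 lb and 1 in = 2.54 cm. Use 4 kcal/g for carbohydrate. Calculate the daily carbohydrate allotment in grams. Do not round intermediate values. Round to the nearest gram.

Convert to metric: weight = 142 ÷ 2.2 = 64.5455 kg; height = 56 × 2.54 = 142.24 cm.
Mifflin-St Jeor (female): BMR = 10(64.5455) + 6.25(142.24) − 5(69) − 161 = 645.4545 + 889 − 345 − 161 = 1028.4545 kcal/day.
TEE = 1028.4545 × 1.175 = 1208.4341 kcal/day.
Carbohydrate energy = 65% × 1208.4341 = 785.4822 kcal.
Carbohydrate = 785.4822 ÷ 4 kcal/g = 196.3705 g.

196 g/day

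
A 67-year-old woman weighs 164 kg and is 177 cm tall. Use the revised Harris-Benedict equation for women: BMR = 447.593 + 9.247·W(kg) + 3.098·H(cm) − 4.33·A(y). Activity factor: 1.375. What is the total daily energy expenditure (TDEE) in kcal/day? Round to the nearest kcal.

Harris-Benedict: BMR = 447.593 + 9.247(164) + 3.098(177) − 4.33(67) = 2222.337 kcal/day.
TEE = BMR × activity factor = 2222.337 × 1.375 = 3055.7134 kcal/day.

3056 kcal/day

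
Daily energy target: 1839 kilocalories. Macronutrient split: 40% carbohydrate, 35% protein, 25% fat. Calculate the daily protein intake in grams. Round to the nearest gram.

Protein energy = 35% × 1839 = 643.65 kcal.
At 4 kcal/g: 643.65 ÷ 4 = 160.9125 g.

161 g/day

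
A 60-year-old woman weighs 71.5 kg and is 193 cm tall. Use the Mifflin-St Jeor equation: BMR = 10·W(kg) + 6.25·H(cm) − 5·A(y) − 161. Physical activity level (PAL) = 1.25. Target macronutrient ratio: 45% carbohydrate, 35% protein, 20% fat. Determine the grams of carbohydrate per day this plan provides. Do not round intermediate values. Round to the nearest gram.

Mifflin-St Jeor (female): BMR = 10(71.5) + 6.25(193) − 5(60) − 161 = 715 + 1206.25 − 300 − 161 = 1460.25 kcal/day.
TEE = 1460.25 × 1.25 = 1825.3125 kcal/day.
Carbohydrate energy = 45% × 1825.3125 = 821.3906 kcal.
Carbohydrate = 821.3906 ÷ 4 kcal/g = 205.3477 g.

205 g/day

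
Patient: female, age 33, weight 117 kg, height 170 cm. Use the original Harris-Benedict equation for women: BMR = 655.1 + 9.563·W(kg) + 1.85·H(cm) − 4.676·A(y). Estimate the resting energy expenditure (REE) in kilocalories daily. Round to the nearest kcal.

1934 kilocalories daily

Harris-Benedict: BMR = 655.1 + 9.563(117) + 1.85(170) − 4.676(33) = 1934.163 kcal/day.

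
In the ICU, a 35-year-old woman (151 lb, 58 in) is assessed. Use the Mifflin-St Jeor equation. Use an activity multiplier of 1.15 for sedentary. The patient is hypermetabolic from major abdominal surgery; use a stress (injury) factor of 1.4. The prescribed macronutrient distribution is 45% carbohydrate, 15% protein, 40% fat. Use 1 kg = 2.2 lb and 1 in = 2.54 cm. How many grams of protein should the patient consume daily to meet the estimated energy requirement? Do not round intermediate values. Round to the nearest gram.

77 g/day

Convert to metric: weight = 151 ÷ 2.2 = 68.6364 kg; height = 58 × 2.54 = 147.32 cm.
Mifflin-St Jeor (female): BMR = 10(68.6364) + 6.25(147.32) − 5(35) − 161 = 686.3636 + 920.75 − 175 − 161 = 1271.1136 kcal/day.
TEE = 1271.1136 × 1.15 = 1461.7807 kcal/day.
With stress factor 1.4: 1461.7807 × 1.4 = 2046.493 kcal/day.
Protein energy = 15% × 2046.493 = 306.9739 kcal.
Protein = 306.9739 ÷ 4 kcal/g = 76.7435 g.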